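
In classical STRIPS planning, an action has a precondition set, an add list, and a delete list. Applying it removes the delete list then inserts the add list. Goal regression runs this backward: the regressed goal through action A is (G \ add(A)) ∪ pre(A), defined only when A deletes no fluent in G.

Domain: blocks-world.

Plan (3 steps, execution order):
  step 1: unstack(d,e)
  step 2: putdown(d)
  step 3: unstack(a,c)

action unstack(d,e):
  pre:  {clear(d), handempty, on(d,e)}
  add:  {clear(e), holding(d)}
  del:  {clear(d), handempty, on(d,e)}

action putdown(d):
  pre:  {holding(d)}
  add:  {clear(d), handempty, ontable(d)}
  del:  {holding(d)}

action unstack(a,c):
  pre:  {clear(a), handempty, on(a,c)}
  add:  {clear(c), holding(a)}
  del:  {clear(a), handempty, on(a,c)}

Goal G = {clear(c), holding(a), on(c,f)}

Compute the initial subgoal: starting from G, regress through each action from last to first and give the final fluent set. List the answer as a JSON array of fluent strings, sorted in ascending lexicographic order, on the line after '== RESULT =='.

Work backward from the goal:
  through step 3 (unstack(a,c)): drop {clear(c), holding(a)}, keep {on(c,f)}, require {clear(a), handempty, on(a,c)}
    → {clear(a), handempty, on(a,c), on(c,f)}
  through step 2 (putdown(d)): drop {handempty}, keep {clear(a), on(a,c), on(c,f)}, require {holding(d)}
    → {clear(a), holding(d), on(a,c), on(c,f)}
  through step 1 (unstack(d,e)): drop {holding(d)}, keep {clear(a), on(a,c), on(c,f)}, require {clear(d), handempty, on(d,e)}
    → {clear(a), clear(d), handempty, on(a,c), on(c,f), on(d,e)}

== RESULT ==
["clear(a)", "clear(d)", "handempty", "on(a,c)", "on(c,f)", "on(d,e)"]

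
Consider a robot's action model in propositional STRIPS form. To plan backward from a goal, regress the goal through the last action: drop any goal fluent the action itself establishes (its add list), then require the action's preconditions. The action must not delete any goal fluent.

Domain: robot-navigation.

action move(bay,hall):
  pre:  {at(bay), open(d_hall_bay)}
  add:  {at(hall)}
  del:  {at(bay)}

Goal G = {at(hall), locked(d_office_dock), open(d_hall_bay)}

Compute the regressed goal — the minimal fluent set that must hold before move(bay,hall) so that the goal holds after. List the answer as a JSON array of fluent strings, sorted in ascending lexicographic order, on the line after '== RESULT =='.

Regress:
  G ∩ del = {}  (empty — regression defined)
  G \ add = {at(hall), locked(d_office_dock), open(d_hall_bay)} \ {at(hall)} = {locked(d_office_dock), open(d_hall_bay)}
  ∪ pre   = {locked(d_office_dock), open(d_hall_bay)} ∪ {at(bay), open(d_hall_bay)}
          = {at(bay), locked(d_office_dock), open(d_hall_bay)}

== RESULT ==
["at(bay)", "locked(d_office_dock)", "open(d_hall_bay)"]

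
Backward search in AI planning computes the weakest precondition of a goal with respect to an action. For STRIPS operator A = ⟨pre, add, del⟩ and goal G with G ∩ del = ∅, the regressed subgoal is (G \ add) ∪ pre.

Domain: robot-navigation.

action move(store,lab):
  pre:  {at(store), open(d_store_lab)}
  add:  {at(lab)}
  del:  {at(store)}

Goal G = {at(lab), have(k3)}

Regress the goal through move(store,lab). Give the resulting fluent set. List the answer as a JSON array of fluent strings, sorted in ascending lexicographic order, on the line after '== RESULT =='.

Regress:
  G ∩ del = {}  (empty — regression defined)
  G \ add = {at(lab), have(k3)} \ {at(lab)} = {have(k3)}
  ∪ pre   = {have(k3)} ∪ {at(store), open(d_store_lab)}
          = {at(store), have(k3), open(d_store_lab)}

== RESULT ==
["at(store)", "have(k3)", "open(d_store_lab)"]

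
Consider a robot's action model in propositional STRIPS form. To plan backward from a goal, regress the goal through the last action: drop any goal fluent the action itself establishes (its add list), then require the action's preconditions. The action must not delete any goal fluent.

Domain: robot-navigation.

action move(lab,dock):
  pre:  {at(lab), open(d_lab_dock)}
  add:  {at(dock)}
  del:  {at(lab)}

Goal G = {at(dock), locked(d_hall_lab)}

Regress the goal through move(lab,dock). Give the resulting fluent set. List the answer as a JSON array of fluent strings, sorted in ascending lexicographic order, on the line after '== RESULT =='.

Regress:
  G ∩ del = {}  (empty — regression defined)
  G \ add = {at(dock), locked(d_hall_lab)} \ {at(dock)} = {locked(d_hall_lab)}
  ∪ pre   = {locked(d_hall_lab)} ∪ {at(lab), open(d_lab_dock)}
          = {at(lab), locked(d_hall_lab), open(d_lab_dock)}

== RESULT ==
["at(lab)", "locked(d_hall_lab)", "open(d_lab_dock)"]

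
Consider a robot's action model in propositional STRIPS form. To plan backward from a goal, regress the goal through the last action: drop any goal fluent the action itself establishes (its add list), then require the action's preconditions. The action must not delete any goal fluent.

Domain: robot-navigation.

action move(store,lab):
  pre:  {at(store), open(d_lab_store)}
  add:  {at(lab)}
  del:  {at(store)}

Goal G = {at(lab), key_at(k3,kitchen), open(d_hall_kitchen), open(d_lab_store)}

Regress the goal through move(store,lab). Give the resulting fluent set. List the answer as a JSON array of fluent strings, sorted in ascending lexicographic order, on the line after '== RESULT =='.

Compute (G \ add) ∪ pre:
  G ∩ del = {}  (empty — regression defined)
  G \ add = {at(lab), key_at(k3,kitchen), open(d_hall_kitchen), open(d_lab_store)} \ {at(lab)} = {key_at(k3,kitchen), open(d_hall_kitchen), open(d_lab_store)}
  ∪ pre   = {key_at(k3,kitchen), open(d_hall_kitchen), open(d_lab_store)} ∪ {at(store), open(d_lab_store)}
          = {at(store), key_at(k3,kitchen), open(d_hall_kitchen), open(d_lab_store)}

== RESULT ==
["at(store)", "key_at(k3,kitchen)", "open(d_hall_kitchen)", "open(d_lab_store)"]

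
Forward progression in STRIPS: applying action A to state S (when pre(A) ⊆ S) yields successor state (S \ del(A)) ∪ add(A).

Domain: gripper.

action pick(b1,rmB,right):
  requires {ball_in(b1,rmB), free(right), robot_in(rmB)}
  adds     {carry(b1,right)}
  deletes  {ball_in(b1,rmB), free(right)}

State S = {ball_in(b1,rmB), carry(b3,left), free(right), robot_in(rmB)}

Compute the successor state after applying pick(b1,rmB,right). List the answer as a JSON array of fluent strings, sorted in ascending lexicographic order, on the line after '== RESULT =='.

Progress:
  pre ⊆ S: {ball_in(b1,rmB), free(right), robot_in(rmB)} ⊆ S  — applicable
  S \ del = {carry(b3,left), robot_in(rmB)}
  ∪ add   = {carry(b1,right), carry(b3,left), robot_in(rmB)}

== RESULT ==
["carry(b1,right)", "carry(b3,left)", "robot_in(rmB)"]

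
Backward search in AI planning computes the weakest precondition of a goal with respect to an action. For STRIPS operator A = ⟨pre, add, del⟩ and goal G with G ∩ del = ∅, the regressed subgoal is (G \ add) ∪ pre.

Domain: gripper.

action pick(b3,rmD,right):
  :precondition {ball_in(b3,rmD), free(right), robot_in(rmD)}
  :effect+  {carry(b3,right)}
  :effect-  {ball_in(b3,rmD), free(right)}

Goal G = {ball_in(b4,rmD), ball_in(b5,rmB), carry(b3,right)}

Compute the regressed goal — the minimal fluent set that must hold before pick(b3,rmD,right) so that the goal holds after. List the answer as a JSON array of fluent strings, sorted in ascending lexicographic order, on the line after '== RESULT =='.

Compute (G \ add) ∪ pre:
  G ∩ del = {}  (empty — regression defined)
  G \ add = {ball_in(b4,rmD), ball_in(b5,rmB), carry(b3,right)} \ {carry(b3,right)} = {ball_in(b4,rmD), ball_in(b5,rmB)}
  ∪ pre   = {ball_in(b4,rmD), ball_in(b5,rmB)} ∪ {ball_in(b3,rmD), free(right), robot_in(rmD)}
          = {ball_in(b3,rmD), ball_in(b4,rmD), ball_in(b5,rmB), free(right), robot_in(rmD)}

== RESULT ==
["ball_in(b3,rmD)", "ball_in(b4,rmD)", "ball_in(b5,rmB)", "free(right)", "robot_in(rmD)"]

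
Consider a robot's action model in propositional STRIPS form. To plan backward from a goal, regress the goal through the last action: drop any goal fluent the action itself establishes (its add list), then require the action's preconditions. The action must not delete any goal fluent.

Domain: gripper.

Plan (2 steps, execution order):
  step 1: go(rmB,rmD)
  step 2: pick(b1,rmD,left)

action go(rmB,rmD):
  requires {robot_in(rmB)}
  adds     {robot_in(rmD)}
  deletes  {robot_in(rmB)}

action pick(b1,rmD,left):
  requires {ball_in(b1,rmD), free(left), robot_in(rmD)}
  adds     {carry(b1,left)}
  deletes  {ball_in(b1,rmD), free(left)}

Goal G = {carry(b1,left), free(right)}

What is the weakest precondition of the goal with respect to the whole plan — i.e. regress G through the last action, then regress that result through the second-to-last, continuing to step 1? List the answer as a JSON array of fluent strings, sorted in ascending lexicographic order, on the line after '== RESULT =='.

Work backward from the goal:
  through step 2 (pick(b1,rmD,left)): drop {carry(b1,left)}, keep {free(right)}, require {ball_in(b1,rmD), free(left), robot_in(rmD)}
    → {ball_in(b1,rmD), free(left), free(right), robot_in(rmD)}
  through step 1 (go(rmB,rmD)): drop {robot_in(rmD)}, keep {ball_in(b1,rmD), free(left), free(right)}, require {robot_in(rmB)}
    → {ball_in(b1,rmD), free(left), free(right), robot_in(rmB)}

== RESULT ==
["ball_in(b1,rmD)", "free(left)", "free(right)", "robot_in(rmB)"]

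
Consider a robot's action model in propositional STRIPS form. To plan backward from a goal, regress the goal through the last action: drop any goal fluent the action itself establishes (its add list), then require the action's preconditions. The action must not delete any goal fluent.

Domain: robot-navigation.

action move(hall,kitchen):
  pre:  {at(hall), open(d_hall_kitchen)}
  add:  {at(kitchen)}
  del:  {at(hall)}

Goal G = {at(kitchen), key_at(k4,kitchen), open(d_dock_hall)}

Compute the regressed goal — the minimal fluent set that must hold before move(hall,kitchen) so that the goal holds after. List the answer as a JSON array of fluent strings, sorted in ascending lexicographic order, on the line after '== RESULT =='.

Compute (G \ add) ∪ pre:
  G ∩ del = {}  (empty — regression defined)
  G \ add = {at(kitchen), key_at(k4,kitchen), open(d_dock_hall)} \ {at(kitchen)} = {key_at(k4,kitchen), open(d_dock_hall)}
  ∪ pre   = {key_at(k4,kitchen), open(d_dock_hall)} ∪ {at(hall), open(d_hall_kitchen)}
          = {at(hall), key_at(k4,kitchen), open(d_dock_hall), open(d_hall_kitchen)}

== RESULT ==
["at(hall)", "key_at(k4,kitchen)", "open(d_dock_hall)", "open(d_hall_kitchen)"]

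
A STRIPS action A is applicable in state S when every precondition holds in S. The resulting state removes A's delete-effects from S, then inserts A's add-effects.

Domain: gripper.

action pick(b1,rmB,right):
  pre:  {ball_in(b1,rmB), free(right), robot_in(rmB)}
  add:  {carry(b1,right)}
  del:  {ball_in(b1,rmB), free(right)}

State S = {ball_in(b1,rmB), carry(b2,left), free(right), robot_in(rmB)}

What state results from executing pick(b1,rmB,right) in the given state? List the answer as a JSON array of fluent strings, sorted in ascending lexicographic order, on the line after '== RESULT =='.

Progress:
  pre ⊆ S: {ball_in(b1,rmB), free(right), robot_in(rmB)} ⊆ S  — applicable
  S \ del = {carry(b2,left), robot_in(rmB)}
  ∪ add   = {carry(b1,right), carry(b2,left), robot_in(rmB)}

== RESULT ==
["carry(b1,right)", "carry(b2,left)", "robot_in(rmB)"]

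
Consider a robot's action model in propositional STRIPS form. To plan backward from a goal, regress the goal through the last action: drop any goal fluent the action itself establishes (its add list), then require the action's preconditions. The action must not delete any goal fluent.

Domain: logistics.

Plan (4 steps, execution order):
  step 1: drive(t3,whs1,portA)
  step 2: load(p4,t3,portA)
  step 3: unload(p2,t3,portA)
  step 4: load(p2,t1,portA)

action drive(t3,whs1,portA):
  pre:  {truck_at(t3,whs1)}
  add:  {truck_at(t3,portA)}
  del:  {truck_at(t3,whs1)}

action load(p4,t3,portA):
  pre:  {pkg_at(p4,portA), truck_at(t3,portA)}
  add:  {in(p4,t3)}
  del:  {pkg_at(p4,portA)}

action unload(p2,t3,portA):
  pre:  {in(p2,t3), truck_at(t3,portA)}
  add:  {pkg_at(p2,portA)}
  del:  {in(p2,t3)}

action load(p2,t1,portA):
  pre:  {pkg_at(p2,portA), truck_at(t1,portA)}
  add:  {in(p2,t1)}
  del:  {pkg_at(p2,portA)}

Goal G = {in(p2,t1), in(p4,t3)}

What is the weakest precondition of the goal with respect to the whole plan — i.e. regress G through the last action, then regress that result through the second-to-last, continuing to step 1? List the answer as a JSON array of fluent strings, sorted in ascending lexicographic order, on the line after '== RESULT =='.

Work backward from the goal:
  through step 4 (load(p2,t1,portA)): drop {in(p2,t1)}, keep {in(p4,t3)}, require {pkg_at(p2,portA), truck_at(t1,portA)}
    → {in(p4,t3), pkg_at(p2,portA), truck_at(t1,portA)}
  through step 3 (unload(p2,t3,portA)): drop {pkg_at(p2,portA)}, keep {in(p4,t3), truck_at(t1,portA)}, require {in(p2,t3), truck_at(t3,portA)}
    → {in(p2,t3), in(p4,t3), truck_at(t1,portA), truck_at(t3,portA)}
  through step 2 (load(p4,t3,portA)): drop {in(p4,t3)}, keep {in(p2,t3), truck_at(t1,portA), truck_at(t3,portA)}, require {pkg_at(p4,portA), truck_at(t3,portA)}
    → {in(p2,t3), pkg_at(p4,portA), truck_at(t1,portA), truck_at(t3,portA)}
  through step 1 (drive(t3,whs1,portA)): drop {truck_at(t3,portA)}, keep {in(p2,t3), pkg_at(p4,portA), truck_at(t1,portA)}, require {truck_at(t3,whs1)}
    → {in(p2,t3), pkg_at(p4,portA), truck_at(t1,portA), truck_at(t3,whs1)}

== RESULT ==
["in(p2,t3)", "pkg_at(p4,portA)", "truck_at(t1,portA)", "truck_at(t3,whs1)"]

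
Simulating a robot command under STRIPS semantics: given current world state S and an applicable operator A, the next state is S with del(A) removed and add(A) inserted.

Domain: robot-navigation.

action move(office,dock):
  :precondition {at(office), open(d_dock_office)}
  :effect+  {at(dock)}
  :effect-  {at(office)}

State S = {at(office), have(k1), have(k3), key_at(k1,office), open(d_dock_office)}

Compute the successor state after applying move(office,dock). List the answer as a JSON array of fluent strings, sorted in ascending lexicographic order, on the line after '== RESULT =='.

Compute (S \ del) ∪ add:
  pre ⊆ S: {at(office), open(d_dock_office)} ⊆ S  — applicable
  S \ del = {have(k1), have(k3), key_at(k1,office), open(d_dock_office)}
  ∪ add   = {at(dock), have(k1), have(k3), key_at(k1,office), open(d_dock_office)}

== RESULT ==
["at(dock)", "have(k1)", "have(k3)", "key_at(k1,office)", "open(d_dock_office)"]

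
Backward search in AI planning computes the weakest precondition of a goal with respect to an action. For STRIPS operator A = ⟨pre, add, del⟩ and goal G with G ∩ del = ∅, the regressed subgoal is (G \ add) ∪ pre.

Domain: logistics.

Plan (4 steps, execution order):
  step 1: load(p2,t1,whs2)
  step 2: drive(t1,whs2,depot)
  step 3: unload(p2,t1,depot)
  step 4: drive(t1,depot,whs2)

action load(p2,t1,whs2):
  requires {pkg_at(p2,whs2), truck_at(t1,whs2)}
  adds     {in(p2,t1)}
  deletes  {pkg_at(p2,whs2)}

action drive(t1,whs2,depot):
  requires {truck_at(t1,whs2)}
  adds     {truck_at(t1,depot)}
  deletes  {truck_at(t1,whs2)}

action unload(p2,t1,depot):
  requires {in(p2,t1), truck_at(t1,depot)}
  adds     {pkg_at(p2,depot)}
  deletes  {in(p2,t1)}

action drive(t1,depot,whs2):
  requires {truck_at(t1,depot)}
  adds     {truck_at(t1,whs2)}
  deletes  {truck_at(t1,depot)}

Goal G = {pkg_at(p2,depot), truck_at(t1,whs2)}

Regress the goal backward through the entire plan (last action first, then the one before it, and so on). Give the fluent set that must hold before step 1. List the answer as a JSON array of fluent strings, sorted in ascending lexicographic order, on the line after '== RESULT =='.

Regress step by step:
  through step 4 (drive(t1,depot,whs2)): drop {truck_at(t1,whs2)}, keep {pkg_at(p2,depot)}, require {truck_at(t1,depot)}
    → {pkg_at(p2,depot), truck_at(t1,depot)}
  through step 3 (unload(p2,t1,depot)): drop {pkg_at(p2,depot)}, keep {truck_at(t1,depot)}, require {in(p2,t1), truck_at(t1,depot)}
    → {in(p2,t1), truck_at(t1,depot)}
  through step 2 (drive(t1,whs2,depot)): drop {truck_at(t1,depot)}, keep {in(p2,t1)}, require {truck_at(t1,whs2)}
    → {in(p2,t1), truck_at(t1,whs2)}
  through step 1 (load(p2,t1,whs2)): drop {in(p2,t1)}, keep {truck_at(t1,whs2)}, require {pkg_at(p2,whs2), truck_at(t1,whs2)}
    → {pkg_at(p2,whs2), truck_at(t1,whs2)}

== RESULT ==
["pkg_at(p2,whs2)", "truck_at(t1,whs2)"]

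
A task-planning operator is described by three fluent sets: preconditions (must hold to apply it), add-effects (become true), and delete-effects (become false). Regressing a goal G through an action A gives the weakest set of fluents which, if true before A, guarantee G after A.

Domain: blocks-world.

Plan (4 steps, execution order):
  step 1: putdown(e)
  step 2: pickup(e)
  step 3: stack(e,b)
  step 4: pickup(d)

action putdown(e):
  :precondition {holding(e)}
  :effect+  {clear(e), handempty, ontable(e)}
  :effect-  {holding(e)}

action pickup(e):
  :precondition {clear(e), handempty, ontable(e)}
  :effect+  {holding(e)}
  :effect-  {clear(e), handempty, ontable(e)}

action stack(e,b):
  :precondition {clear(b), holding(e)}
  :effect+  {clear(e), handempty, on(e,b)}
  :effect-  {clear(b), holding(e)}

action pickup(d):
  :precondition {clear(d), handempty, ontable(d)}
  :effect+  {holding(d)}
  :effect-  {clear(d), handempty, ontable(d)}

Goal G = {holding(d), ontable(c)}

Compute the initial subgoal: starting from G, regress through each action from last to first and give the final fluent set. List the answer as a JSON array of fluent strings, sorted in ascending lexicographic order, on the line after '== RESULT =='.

Work backward from the goal:
  through step 4 (pickup(d)): drop {holding(d)}, keep {ontable(c)}, require {clear(d), handempty, ontable(d)}
    → {clear(d), handempty, ontable(c), ontable(d)}
  through step 3 (stack(e,b)): drop {handempty}, keep {clear(d), ontable(c), ontable(d)}, require {clear(b), holding(e)}
    → {clear(b), clear(d), holding(e), ontable(c), ontable(d)}
  through step 2 (pickup(e)): drop {holding(e)}, keep {clear(b), clear(d), ontable(c), ontable(d)}, require {clear(e), handempty, ontable(e)}
    → {clear(b), clear(d), clear(e), handempty, ontable(c), ontable(d), ontable(e)}
  through step 1 (putdown(e)): drop {clear(e), handempty, ontable(e)}, keep {clear(b), clear(d), ontable(c), ontable(d)}, require {holding(e)}
    → {clear(b), clear(d), holding(e), ontable(c), ontable(d)}

== RESULT ==
["clear(b)", "clear(d)", "holding(e)", "ontable(c)", "ontable(d)"]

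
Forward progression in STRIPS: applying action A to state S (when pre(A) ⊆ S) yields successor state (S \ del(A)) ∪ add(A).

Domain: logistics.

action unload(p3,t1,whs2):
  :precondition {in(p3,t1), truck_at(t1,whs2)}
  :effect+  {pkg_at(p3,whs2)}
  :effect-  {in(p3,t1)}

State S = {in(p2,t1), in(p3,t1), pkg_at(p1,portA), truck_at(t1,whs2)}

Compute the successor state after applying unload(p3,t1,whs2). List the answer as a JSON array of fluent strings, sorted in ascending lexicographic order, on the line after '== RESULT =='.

Compute (S \ del) ∪ add:
  pre ⊆ S: {in(p3,t1), truck_at(t1,whs2)} ⊆ S  — applicable
  S \ del = {in(p2,t1), pkg_at(p1,portA), truck_at(t1,whs2)}
  ∪ add   = {in(p2,t1), pkg_at(p1,portA), pkg_at(p3,whs2), truck_at(t1,whs2)}

== RESULT ==
["in(p2,t1)", "pkg_at(p1,portA)", "pkg_at(p3,whs2)", "truck_at(t1,whs2)"]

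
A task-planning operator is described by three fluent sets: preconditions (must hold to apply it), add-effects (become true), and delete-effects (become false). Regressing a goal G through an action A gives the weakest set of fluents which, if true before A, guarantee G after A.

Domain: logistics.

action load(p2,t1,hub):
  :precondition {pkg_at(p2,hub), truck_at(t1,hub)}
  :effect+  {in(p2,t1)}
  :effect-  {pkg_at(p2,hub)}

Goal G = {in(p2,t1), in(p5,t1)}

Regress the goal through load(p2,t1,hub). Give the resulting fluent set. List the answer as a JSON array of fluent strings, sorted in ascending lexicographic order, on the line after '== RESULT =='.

Compute (G \ add) ∪ pre:
  G ∩ del = {}  (empty — regression defined)
  G \ add = {in(p2,t1), in(p5,t1)} \ {in(p2,t1)} = {in(p5,t1)}
  ∪ pre   = {in(p5,t1)} ∪ {pkg_at(p2,hub), truck_at(t1,hub)}
          = {in(p5,t1), pkg_at(p2,hub), truck_at(t1,hub)}

== RESULT ==
["in(p5,t1)", "pkg_at(p2,hub)", "truck_at(t1,hub)"]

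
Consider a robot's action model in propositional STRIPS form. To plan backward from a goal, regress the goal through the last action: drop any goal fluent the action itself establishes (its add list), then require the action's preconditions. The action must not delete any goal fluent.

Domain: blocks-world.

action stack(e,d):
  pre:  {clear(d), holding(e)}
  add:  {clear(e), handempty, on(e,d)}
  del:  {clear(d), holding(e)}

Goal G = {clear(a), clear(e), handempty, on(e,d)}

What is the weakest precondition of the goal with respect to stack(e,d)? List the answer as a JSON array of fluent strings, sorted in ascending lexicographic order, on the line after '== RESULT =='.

Compute (G \ add) ∪ pre:
  G ∩ del = {}  (empty — regression defined)
  G \ add = {clear(a), clear(e), handempty, on(e,d)} \ {clear(e), handempty, on(e,d)} = {clear(a)}
  ∪ pre   = {clear(a)} ∪ {clear(d), holding(e)}
          = {clear(a), clear(d), holding(e)}

== RESULT ==
["clear(a)", "clear(d)", "holding(e)"]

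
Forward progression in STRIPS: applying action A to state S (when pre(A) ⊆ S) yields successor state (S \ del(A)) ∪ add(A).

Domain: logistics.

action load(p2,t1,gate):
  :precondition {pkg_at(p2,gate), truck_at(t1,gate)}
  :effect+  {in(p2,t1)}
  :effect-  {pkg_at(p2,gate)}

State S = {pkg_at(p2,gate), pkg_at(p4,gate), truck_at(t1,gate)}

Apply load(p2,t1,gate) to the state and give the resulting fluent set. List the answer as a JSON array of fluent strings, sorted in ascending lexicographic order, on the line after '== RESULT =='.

Compute (S \ del) ∪ add:
  pre ⊆ S: {pkg_at(p2,gate), truck_at(t1,gate)} ⊆ S  — applicable
  S \ del = {pkg_at(p4,gate), truck_at(t1,gate)}
  ∪ add   = {in(p2,t1), pkg_at(p4,gate), truck_at(t1,gate)}

== RESULT ==
["in(p2,t1)", "pkg_at(p4,gate)", "truck_at(t1,gate)"]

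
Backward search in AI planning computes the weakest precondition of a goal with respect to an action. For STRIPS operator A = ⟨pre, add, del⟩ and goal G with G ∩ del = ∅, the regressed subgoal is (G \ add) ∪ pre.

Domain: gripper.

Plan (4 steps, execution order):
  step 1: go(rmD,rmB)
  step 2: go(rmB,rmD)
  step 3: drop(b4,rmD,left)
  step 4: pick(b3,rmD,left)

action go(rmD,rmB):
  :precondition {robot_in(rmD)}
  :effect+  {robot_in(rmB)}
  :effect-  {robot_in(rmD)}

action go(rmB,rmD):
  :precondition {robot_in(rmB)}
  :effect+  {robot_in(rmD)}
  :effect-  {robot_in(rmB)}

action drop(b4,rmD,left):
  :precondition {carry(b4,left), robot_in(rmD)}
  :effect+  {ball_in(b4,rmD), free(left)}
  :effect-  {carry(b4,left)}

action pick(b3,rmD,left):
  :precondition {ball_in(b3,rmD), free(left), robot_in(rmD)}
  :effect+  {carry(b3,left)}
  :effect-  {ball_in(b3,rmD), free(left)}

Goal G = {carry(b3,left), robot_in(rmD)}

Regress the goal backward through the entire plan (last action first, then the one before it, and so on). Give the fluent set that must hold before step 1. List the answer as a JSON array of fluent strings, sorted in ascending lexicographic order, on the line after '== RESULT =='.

Work backward from the goal:
  through step 4 (pick(b3,rmD,left)): drop {carry(b3,left)}, keep {robot_in(rmD)}, require {ball_in(b3,rmD), free(left), robot_in(rmD)}
    → {ball_in(b3,rmD), free(left), robot_in(rmD)}
  through step 3 (drop(b4,rmD,left)): drop {free(left)}, keep {ball_in(b3,rmD), robot_in(rmD)}, require {carry(b4,left), robot_in(rmD)}
    → {ball_in(b3,rmD), carry(b4,left), robot_in(rmD)}
  through step 2 (go(rmB,rmD)): drop {robot_in(rmD)}, keep {ball_in(b3,rmD), carry(b4,left)}, require {robot_in(rmB)}
    → {ball_in(b3,rmD), carry(b4,left), robot_in(rmB)}
  through step 1 (go(rmD,rmB)): drop {robot_in(rmB)}, keep {ball_in(b3,rmD), carry(b4,left)}, require {robot_in(rmD)}
    → {ball_in(b3,rmD), carry(b4,left), robot_in(rmD)}

== RESULT ==
["ball_in(b3,rmD)", "carry(b4,left)", "robot_in(rmD)"]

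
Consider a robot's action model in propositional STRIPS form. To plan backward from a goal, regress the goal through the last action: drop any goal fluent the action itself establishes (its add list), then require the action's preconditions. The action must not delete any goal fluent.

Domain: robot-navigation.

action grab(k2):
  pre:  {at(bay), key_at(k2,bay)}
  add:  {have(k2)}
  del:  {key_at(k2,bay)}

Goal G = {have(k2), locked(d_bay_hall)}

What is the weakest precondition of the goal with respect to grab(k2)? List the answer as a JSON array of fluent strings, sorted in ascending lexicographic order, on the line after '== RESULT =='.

Compute (G \ add) ∪ pre:
  G ∩ del = {}  (empty — regression defined)
  G \ add = {have(k2), locked(d_bay_hall)} \ {have(k2)} = {locked(d_bay_hall)}
  ∪ pre   = {locked(d_bay_hall)} ∪ {at(bay), key_at(k2,bay)}
          = {at(bay), key_at(k2,bay), locked(d_bay_hall)}

== RESULT ==
["at(bay)", "key_at(k2,bay)", "locked(d_bay_hall)"]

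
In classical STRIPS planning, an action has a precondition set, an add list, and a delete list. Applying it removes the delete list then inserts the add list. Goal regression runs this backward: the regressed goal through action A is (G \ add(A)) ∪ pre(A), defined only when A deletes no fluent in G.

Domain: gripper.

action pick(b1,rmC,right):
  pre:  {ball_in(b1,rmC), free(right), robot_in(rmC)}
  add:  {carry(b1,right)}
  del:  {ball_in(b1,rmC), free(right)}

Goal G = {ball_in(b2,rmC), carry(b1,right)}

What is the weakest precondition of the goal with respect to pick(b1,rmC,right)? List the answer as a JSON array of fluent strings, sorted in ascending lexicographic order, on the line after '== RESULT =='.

Compute (G \ add) ∪ pre:
  G ∩ del = {}  (empty — regression defined)
  G \ add = {ball_in(b2,rmC), carry(b1,right)} \ {carry(b1,right)} = {ball_in(b2,rmC)}
  ∪ pre   = {ball_in(b2,rmC)} ∪ {ball_in(b1,rmC), free(right), robot_in(rmC)}
          = {ball_in(b1,rmC), ball_in(b2,rmC), free(right), robot_in(rmC)}

== RESULT ==
["ball_in(b1,rmC)", "ball_in(b2,rmC)", "free(right)", "robot_in(rmC)"]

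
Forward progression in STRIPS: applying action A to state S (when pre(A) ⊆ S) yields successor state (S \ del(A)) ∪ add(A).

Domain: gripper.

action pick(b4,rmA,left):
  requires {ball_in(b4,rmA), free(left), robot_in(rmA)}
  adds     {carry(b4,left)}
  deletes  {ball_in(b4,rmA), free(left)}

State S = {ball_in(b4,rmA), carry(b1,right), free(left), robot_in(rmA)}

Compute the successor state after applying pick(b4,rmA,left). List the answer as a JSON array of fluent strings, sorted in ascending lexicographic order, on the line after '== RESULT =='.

Compute (S \ del) ∪ add:
  pre ⊆ S: {ball_in(b4,rmA), free(left), robot_in(rmA)} ⊆ S  — applicable
  S \ del = {carry(b1,right), robot_in(rmA)}
  ∪ add   = {carry(b1,right), carry(b4,left), robot_in(rmA)}

== RESULT ==
["carry(b1,right)", "carry(b4,left)", "robot_in(rmA)"]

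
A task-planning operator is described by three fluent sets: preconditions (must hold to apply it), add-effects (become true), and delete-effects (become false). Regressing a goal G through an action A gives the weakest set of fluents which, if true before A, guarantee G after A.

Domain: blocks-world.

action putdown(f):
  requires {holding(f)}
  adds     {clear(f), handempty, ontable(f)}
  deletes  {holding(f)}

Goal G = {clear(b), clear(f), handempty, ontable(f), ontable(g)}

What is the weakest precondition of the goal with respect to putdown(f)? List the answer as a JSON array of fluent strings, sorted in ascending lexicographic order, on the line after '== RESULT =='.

Compute (G \ add) ∪ pre:
  G ∩ del = {}  (empty — regression defined)
  G \ add = {clear(b), clear(f), handempty, ontable(f), ontable(g)} \ {clear(f), handempty, ontable(f)} = {clear(b), ontable(g)}
  ∪ pre   = {clear(b), ontable(g)} ∪ {holding(f)}
          = {clear(b), holding(f), ontable(g)}

== RESULT ==
["clear(b)", "holding(f)", "ontable(g)"]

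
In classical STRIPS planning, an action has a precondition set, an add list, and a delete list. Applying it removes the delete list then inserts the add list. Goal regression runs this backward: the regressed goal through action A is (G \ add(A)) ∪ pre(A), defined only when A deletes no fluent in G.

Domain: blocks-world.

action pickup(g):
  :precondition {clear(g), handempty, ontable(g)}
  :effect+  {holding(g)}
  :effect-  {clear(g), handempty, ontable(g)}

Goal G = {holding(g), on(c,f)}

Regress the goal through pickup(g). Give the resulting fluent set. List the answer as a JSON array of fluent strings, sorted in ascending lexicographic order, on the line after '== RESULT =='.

Regress:
  G ∩ del = {}  (empty — regression defined)
  G \ add = {holding(g), on(c,f)} \ {holding(g)} = {on(c,f)}
  ∪ pre   = {on(c,f)} ∪ {clear(g), handempty, ontable(g)}
          = {clear(g), handempty, on(c,f), ontable(g)}

== RESULT ==
["clear(g)", "handempty", "on(c,f)", "ontable(g)"]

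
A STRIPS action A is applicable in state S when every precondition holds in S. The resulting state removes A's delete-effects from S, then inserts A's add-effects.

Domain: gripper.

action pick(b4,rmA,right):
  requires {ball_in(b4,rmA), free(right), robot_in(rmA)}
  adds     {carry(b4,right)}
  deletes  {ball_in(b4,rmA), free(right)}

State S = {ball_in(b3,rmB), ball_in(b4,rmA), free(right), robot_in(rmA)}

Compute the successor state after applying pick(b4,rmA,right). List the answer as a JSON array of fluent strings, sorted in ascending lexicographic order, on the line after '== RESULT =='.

Progress:
  pre ⊆ S: {ball_in(b4,rmA), free(right), robot_in(rmA)} ⊆ S  — applicable
  S \ del = {ball_in(b3,rmB), robot_in(rmA)}
  ∪ add   = {ball_in(b3,rmB), carry(b4,right), robot_in(rmA)}

== RESULT ==
["ball_in(b3,rmB)", "carry(b4,right)", "robot_in(rmA)"]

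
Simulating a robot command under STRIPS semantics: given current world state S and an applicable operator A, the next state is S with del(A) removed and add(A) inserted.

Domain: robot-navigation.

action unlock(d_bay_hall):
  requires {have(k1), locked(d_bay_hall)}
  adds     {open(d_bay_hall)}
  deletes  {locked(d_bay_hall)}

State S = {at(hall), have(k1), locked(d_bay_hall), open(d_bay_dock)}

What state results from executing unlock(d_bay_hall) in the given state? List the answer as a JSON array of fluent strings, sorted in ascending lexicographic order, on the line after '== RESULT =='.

Compute (S \ del) ∪ add:
  pre ⊆ S: {have(k1), locked(d_bay_hall)} ⊆ S  — applicable
  S \ del = {at(hall), have(k1), open(d_bay_dock)}
  ∪ add   = {at(hall), have(k1), open(d_bay_dock), open(d_bay_hall)}

== RESULT ==
["at(hall)", "have(k1)", "open(d_bay_dock)", "open(d_bay_hall)"]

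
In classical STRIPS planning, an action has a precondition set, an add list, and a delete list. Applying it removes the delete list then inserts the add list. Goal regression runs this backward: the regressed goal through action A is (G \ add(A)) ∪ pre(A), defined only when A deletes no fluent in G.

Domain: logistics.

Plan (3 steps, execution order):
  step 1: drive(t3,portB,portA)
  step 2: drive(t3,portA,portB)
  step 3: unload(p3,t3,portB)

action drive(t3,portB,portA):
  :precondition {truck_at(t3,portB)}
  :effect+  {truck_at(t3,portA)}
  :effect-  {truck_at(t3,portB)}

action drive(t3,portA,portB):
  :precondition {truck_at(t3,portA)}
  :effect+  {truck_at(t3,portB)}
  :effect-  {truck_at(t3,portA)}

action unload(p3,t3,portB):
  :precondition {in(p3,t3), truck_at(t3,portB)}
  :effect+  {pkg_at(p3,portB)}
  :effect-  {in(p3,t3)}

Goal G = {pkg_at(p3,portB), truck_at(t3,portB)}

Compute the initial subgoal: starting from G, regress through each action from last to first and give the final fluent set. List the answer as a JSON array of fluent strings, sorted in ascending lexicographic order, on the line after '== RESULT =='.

Regress step by step:
  through step 3 (unload(p3,t3,portB)): drop {pkg_at(p3,portB)}, keep {truck_at(t3,portB)}, require {in(p3,t3), truck_at(t3,portB)}
    → {in(p3,t3), truck_at(t3,portB)}
  through step 2 (drive(t3,portA,portB)): drop {truck_at(t3,portB)}, keep {in(p3,t3)}, require {truck_at(t3,portA)}
    → {in(p3,t3), truck_at(t3,portA)}
  through step 1 (drive(t3,portB,portA)): drop {truck_at(t3,portA)}, keep {in(p3,t3)}, require {truck_at(t3,portB)}
    → {in(p3,t3), truck_at(t3,portB)}

== RESULT ==
["in(p3,t3)", "truck_at(t3,portB)"]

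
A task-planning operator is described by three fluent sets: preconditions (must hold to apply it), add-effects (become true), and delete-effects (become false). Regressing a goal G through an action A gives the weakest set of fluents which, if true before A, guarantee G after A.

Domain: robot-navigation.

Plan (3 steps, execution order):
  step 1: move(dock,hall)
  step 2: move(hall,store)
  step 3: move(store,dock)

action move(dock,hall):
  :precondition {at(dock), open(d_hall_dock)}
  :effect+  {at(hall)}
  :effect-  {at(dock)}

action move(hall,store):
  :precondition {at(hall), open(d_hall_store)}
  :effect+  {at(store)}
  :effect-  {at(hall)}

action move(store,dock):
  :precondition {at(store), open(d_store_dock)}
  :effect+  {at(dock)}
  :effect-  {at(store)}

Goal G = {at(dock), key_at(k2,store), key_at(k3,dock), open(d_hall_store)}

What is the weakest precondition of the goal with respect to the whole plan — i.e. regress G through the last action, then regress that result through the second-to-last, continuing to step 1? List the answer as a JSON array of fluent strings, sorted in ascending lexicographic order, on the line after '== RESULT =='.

Regress step by step:
  through step 3 (move(store,dock)): drop {at(dock)}, keep {key_at(k2,store), key_at(k3,dock), open(d_hall_store)}, require {at(store), open(d_store_dock)}
    → {at(store), key_at(k2,store), key_at(k3,dock), open(d_hall_store), open(d_store_dock)}
  through step 2 (move(hall,store)): drop {at(store)}, keep {key_at(k2,store), key_at(k3,dock), open(d_hall_store), open(d_store_dock)}, require {at(hall), open(d_hall_store)}
    → {at(hall), key_at(k2,store), key_at(k3,dock), open(d_hall_store), open(d_store_dock)}
  through step 1 (move(dock,hall)): drop {at(hall)}, keep {key_at(k2,store), key_at(k3,dock), open(d_hall_store), open(d_store_dock)}, require {at(dock), open(d_hall_dock)}
    → {at(dock), key_at(k2,store), key_at(k3,dock), open(d_hall_dock), open(d_hall_store), open(d_store_dock)}

== RESULT ==
["at(dock)", "key_at(k2,store)", "key_at(k3,dock)", "open(d_hall_dock)", "open(d_hall_store)", "open(d_store_dock)"]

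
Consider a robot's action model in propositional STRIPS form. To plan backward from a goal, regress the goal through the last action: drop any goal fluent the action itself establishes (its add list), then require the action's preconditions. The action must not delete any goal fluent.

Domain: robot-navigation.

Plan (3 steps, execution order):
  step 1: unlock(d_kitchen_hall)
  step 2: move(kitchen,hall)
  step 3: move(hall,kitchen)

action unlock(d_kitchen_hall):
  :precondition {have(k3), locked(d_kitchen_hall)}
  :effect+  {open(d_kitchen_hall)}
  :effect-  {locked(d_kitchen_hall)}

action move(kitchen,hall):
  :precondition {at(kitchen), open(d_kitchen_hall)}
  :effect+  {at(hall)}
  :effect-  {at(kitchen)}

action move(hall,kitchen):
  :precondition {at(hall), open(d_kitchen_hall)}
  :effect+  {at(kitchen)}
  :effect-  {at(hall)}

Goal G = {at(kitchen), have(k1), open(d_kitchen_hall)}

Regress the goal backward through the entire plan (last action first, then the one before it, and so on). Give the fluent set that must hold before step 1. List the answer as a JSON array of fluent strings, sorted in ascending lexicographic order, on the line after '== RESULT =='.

Regress step by step:
  through step 3 (move(hall,kitchen)): drop {at(kitchen)}, keep {have(k1), open(d_kitchen_hall)}, require {at(hall), open(d_kitchen_hall)}
    → {at(hall), have(k1), open(d_kitchen_hall)}
  through step 2 (move(kitchen,hall)): drop {at(hall)}, keep {have(k1), open(d_kitchen_hall)}, require {at(kitchen), open(d_kitchen_hall)}
    → {at(kitchen), have(k1), open(d_kitchen_hall)}
  through step 1 (unlock(d_kitchen_hall)): drop {open(d_kitchen_hall)}, keep {at(kitchen), have(k1)}, require {have(k3), locked(d_kitchen_hall)}
    → {at(kitchen), have(k1), have(k3), locked(d_kitchen_hall)}

== RESULT ==
["at(kitchen)", "have(k1)", "have(k3)", "locked(d_kitchen_hall)"]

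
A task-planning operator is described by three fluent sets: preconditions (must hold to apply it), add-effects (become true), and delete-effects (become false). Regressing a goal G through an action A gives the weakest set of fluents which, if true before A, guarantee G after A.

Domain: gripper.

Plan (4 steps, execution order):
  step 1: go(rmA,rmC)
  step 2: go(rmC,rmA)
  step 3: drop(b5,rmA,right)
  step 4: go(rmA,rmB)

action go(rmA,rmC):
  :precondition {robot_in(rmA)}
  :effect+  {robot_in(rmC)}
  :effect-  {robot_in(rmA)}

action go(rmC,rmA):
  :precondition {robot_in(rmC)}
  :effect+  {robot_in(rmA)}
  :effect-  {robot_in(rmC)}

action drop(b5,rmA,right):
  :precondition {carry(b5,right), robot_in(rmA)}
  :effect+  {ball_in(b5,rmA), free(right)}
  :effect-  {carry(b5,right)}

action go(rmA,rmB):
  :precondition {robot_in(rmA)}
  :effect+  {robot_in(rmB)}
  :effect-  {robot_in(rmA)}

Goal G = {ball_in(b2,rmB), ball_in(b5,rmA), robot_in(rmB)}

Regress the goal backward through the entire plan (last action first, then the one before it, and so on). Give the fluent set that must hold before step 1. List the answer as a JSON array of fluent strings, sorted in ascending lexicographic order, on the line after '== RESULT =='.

Work backward from the goal:
  through step 4 (go(rmA,rmB)): drop {robot_in(rmB)}, keep {ball_in(b2,rmB), ball_in(b5,rmA)}, require {robot_in(rmA)}
    → {ball_in(b2,rmB), ball_in(b5,rmA), robot_in(rmA)}
  through step 3 (drop(b5,rmA,right)): drop {ball_in(b5,rmA)}, keep {ball_in(b2,rmB), robot_in(rmA)}, require {carry(b5,right), robot_in(rmA)}
    → {ball_in(b2,rmB), carry(b5,right), robot_in(rmA)}
  through step 2 (go(rmC,rmA)): drop {robot_in(rmA)}, keep {ball_in(b2,rmB), carry(b5,right)}, require {robot_in(rmC)}
    → {ball_in(b2,rmB), carry(b5,right), robot_in(rmC)}
  through step 1 (go(rmA,rmC)): drop {robot_in(rmC)}, keep {ball_in(b2,rmB), carry(b5,right)}, require {robot_in(rmA)}
    → {ball_in(b2,rmB), carry(b5,right), robot_in(rmA)}

== RESULT ==
["ball_in(b2,rmB)", "carry(b5,right)", "robot_in(rmA)"]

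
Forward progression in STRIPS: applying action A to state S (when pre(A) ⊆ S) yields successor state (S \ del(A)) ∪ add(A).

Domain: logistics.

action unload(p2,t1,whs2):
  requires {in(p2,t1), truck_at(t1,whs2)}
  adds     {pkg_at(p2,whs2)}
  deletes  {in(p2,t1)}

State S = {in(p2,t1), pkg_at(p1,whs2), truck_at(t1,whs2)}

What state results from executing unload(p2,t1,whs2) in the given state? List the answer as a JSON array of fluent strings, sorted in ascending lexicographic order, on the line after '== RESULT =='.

Progress:
  pre ⊆ S: {in(p2,t1), truck_at(t1,whs2)} ⊆ S  — applicable
  S \ del = {pkg_at(p1,whs2), truck_at(t1,whs2)}
  ∪ add   = {pkg_at(p1,whs2), pkg_at(p2,whs2), truck_at(t1,whs2)}

== RESULT ==
["pkg_at(p1,whs2)", "pkg_at(p2,whs2)", "truck_at(t1,whs2)"]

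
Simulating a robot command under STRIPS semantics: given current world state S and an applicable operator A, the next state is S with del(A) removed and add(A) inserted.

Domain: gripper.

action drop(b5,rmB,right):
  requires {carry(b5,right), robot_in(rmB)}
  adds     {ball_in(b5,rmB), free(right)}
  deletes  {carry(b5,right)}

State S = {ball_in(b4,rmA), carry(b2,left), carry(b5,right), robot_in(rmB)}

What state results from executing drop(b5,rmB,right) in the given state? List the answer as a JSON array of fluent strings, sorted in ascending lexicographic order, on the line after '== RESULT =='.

Progress:
  pre ⊆ S: {carry(b5,right), robot_in(rmB)} ⊆ S  — applicable
  S \ del = {ball_in(b4,rmA), carry(b2,left), robot_in(rmB)}
  ∪ add   = {ball_in(b4,rmA), ball_in(b5,rmB), carry(b2,left), free(right), robot_in(rmB)}

== RESULT ==
["ball_in(b4,rmA)", "ball_in(b5,rmB)", "carry(b2,left)", "free(right)", "robot_in(rmB)"]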